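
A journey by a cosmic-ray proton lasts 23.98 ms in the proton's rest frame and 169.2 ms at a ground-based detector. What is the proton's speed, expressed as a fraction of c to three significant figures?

v = 0.990c

The proper time is measured in the proton's rest frame (both events occur at the proton's location); Δt is measured at a ground-based detector. γ = Δt/τ = 169.2/23.98 = 7.056.
β = √(1 − 1/γ²) = √(1 − 0.02009) = √0.9799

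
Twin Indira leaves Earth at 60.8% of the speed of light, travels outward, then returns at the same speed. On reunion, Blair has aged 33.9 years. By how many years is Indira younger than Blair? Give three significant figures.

Δt − τ = 6.99 years

β = 0.608; γ = 1/√(1 − 0.608²) = 1/√0.6303 = 1.260
Indira's elapsed proper time: τ = 33.9/1.260 = 26.91 years.
Age gap = Δt − τ = 33.9 − 26.91 years.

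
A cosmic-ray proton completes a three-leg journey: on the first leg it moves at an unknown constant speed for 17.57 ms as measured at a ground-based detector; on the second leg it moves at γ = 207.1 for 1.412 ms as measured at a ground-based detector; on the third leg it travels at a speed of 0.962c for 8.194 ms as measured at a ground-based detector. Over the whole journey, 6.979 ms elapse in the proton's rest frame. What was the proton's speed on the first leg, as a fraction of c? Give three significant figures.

Leg 1: speed unknown; τ_1 = 17.57/γ_1.
Leg 2: γ = 207.1; τ_2 = 1.412/207.1 = 0.006818 ms.
Leg 3: γ = 1/√(1 − 0.962²) = 1/√0.07456 = 3.662; τ_3 = 8.194/3.662 = 2.237 ms.
Total proper time: τ_1 + 0.006818 + 2.237 = 6.979, so τ_1 = 6.979 − 2.244 = 4.735 ms.
γ_1 = 17.57/4.735 = 3.711; β = √(1 − 1/γ²) = √0.9274.

β = 0.963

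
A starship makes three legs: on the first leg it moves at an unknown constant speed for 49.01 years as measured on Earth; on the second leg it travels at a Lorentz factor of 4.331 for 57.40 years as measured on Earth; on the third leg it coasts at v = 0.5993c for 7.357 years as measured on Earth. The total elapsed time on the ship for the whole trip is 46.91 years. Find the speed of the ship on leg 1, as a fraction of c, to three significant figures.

β = 0.824

Leg 1: speed unknown; τ_1 = 49.01/γ_1.
Leg 2: γ = 4.331; τ_2 = 57.40/4.331 = 13.25 years.
Leg 3: γ = 1/√(1 − 0.5993²) = 1/√0.6408 = 1.249; τ_3 = 7.357/1.249 = 5.889 years.
Total proper time: τ_1 + 13.25 + 5.889 = 46.91, so τ_1 = 46.91 − 19.14 = 27.77 years.
γ_1 = 49.01/27.77 = 1.765; β = √(1 − 1/γ²) = √0.6790.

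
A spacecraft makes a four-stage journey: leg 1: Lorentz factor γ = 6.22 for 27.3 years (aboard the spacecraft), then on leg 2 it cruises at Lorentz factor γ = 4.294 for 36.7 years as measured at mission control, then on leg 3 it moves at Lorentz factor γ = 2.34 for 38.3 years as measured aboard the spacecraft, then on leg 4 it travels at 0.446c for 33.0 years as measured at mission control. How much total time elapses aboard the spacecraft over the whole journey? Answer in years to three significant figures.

Leg 1: 27.3 years is already measured aboard the spacecraft.
Leg 2: γ = 4.294; τ_2 = 36.7/4.294 = 8.547 years.
Leg 3: 38.3 years is already measured aboard the spacecraft.
Leg 4: γ = 1/√(1 − 0.446²) = 1/√0.8011 = 1.117; τ_4 = 33.0/1.117 = 29.54 years.
Total: 27.30 + 8.547 + 38.30 + 29.54 years.

τ = 104 years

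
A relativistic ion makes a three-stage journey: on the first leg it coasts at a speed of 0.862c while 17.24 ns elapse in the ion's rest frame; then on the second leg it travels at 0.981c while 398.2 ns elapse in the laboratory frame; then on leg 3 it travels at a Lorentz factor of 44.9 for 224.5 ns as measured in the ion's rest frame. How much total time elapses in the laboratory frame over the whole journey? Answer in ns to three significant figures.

Δt = 1.05×10⁴ ns

Leg 1: γ = 1/√(1 − 0.862²) = 1/√0.2570 = 1.973; Δt_1 = 1.973 × 17.24 = 34.01 ns.
Leg 2: 398.2 ns is already measured in the laboratory frame.
Leg 3: γ = 44.9; Δt_3 = 44.90 × 224.5 = 1.008×10⁴ ns.
Total: 34.01 + 398.2 + 1.008×10⁴ ns.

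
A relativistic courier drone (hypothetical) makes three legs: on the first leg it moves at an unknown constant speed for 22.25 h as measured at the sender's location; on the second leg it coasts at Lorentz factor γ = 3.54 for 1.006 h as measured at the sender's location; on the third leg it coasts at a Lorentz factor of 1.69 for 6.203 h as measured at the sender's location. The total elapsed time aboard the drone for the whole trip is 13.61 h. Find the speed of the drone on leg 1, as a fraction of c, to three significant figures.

β = 0.901

Leg 1: speed unknown; τ_1 = 22.25/γ_1.
Leg 2: γ = 3.54; τ_2 = 1.006/3.540 = 0.2842 h.
Leg 3: γ = 1.69; τ_3 = 6.203/1.690 = 3.670 h.
Total proper time: τ_1 + 0.2842 + 3.670 = 13.61, so τ_1 = 13.61 − 3.955 = 9.655 h.
γ_1 = 22.25/9.655 = 2.304; β = √(1 − 1/γ²) = √0.8117.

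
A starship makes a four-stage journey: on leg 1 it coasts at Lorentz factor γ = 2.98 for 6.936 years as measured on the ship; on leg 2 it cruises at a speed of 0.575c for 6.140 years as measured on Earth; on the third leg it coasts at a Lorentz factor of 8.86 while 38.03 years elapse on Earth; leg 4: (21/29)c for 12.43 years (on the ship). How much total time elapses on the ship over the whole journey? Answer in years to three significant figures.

τ = 28.7 years

Leg 1: 6.936 years is already measured on the ship.
Leg 2: γ = 1/√(1 − 0.575²) = 1/√0.6694 = 1.222; τ_2 = 6.140/1.222 = 5.023 years.
Leg 3: γ = 8.86; τ_3 = 38.03/8.860 = 4.292 years.
Leg 4: 12.43 years is already measured on the ship.
Total: 6.936 + 5.023 + 4.292 + 12.43 years.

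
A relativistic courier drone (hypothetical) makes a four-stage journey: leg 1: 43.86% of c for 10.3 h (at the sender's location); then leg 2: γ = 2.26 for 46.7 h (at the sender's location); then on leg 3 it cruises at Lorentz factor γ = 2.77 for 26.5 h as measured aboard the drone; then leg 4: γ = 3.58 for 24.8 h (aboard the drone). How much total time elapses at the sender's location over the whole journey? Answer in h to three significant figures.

Δt = 219 h

Leg 1: 10.3 h is already measured at the sender's location.
Leg 2: 46.7 h is already measured at the sender's location.
Leg 3: γ = 2.77; Δt_3 = 2.770 × 26.5 = 73.41 h.
Leg 4: γ = 3.58; Δt_4 = 3.580 × 24.8 = 88.78 h.
Total: 10.30 + 46.70 + 73.41 + 88.78 h.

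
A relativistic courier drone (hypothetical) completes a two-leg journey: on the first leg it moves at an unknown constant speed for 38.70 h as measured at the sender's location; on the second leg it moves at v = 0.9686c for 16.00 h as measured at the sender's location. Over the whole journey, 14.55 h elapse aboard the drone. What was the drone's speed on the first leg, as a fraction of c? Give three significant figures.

β = 0.962

Leg 1: speed unknown; τ_1 = 38.70/γ_1.
Leg 2: γ = 1/√(1 − 0.9686²) = 1/√0.06181 = 4.022; τ_2 = 16.00/4.022 = 3.978 h.
Total proper time: τ_1 + 3.978 = 14.55, so τ_1 = 14.55 − 3.978 = 10.57 h.
γ_1 = 38.70/10.57 = 3.661; β = √(1 − 1/γ²) = √0.9254.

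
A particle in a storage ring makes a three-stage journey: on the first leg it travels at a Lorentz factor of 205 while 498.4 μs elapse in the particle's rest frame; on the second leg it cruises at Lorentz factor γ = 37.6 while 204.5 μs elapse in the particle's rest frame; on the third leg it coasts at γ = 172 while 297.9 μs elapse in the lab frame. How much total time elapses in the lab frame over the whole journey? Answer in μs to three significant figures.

Leg 1: γ = 205; Δt_1 = 205.0 × 498.4 = 1.022×10⁵ μs.
Leg 2: γ = 37.6; Δt_2 = 37.60 × 204.5 = 7689 μs.
Leg 3: 297.9 μs is already measured in the lab frame.
Total: 1.022×10⁵ + 7689 + 297.9 μs.

Δt = 1.10×10⁵ μs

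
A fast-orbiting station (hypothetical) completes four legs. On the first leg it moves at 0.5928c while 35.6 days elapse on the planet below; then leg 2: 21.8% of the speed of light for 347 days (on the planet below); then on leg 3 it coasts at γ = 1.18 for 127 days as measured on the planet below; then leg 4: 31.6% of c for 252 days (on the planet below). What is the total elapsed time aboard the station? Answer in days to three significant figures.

τ = 714 days

Leg 1: γ = 1/√(1 − 0.5928²) = 1/√0.6486 = 1.242; τ_1 = 35.6/1.242 = 28.67 days.
Leg 2: β = 0.218; γ = 1/√(1 − 0.218²) = 1/√0.9525 = 1.025; τ_2 = 347/1.025 = 338.7 days.
Leg 3: γ = 1.18; τ_3 = 127/1.180 = 107.6 days.
Leg 4: β = 0.316; γ = 1/√(1 − 0.316²) = 1/√0.9001 = 1.054; τ_4 = 252/1.054 = 239.1 days.
Total: 28.67 + 338.7 + 107.6 + 239.1 days.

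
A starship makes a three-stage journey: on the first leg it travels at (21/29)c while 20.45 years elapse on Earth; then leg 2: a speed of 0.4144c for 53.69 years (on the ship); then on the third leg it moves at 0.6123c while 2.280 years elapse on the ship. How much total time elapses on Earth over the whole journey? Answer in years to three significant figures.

Leg 1: 20.45 years is already measured on Earth.
Leg 2: γ = 1/√(1 − 0.4144²) = 1/√0.8283 = 1.099; Δt_2 = 1.099 × 53.69 = 58.99 years.
Leg 3: γ = 1/√(1 − 0.6123²) = 1/√0.6251 = 1.265; Δt_3 = 1.265 × 2.280 = 2.884 years.
Total: 20.45 + 58.99 + 2.884 years.

Δt = 82.3 years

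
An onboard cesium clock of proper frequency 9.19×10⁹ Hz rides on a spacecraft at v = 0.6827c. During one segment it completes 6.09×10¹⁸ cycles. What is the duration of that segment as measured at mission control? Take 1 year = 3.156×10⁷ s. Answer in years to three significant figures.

Δt = 28.7 years

γ = 1/√(1 − 0.6827²) = 1/√0.5339 = 1.369
Proper time for N cycles: τ = N/f = 6.09×10¹⁸/(9.19×10⁹) = 6.627×10⁸ s = 21.00 years.
Lab-frame duration Δt = γτ = 1.369 × 21.00 = 28.74 years.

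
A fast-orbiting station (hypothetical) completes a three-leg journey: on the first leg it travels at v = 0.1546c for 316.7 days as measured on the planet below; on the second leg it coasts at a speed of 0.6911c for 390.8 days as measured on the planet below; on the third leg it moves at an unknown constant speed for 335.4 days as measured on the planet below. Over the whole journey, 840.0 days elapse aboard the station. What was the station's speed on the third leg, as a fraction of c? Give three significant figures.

β = 0.684

Leg 1: γ = 1/√(1 − 0.1546²) = 1/√0.9761 = 1.012; τ_1 = 316.7/1.012 = 312.9 days.
Leg 2: γ = 1/√(1 − 0.6911²) = 1/√0.5224 = 1.384; τ_2 = 390.8/1.384 = 282.5 days.
Leg 3: speed unknown; τ_3 = 335.4/γ_3.
Total proper time: 312.9 + 282.5 + τ_3 = 840.0, so τ_3 = 840.0 − 595.3 = 244.7 days.
γ_3 = 335.4/244.7 = 1.371; β = √(1 − 1/γ²) = √0.4679.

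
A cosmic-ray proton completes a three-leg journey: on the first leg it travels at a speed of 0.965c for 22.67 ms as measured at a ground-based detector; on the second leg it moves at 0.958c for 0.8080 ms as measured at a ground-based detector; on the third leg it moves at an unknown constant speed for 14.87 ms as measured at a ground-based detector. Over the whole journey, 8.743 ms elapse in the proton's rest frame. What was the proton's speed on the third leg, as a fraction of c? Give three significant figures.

Leg 1: γ = 1/√(1 − 0.965²) = 1/√0.06878 = 3.813; τ_1 = 22.67/3.813 = 5.945 ms.
Leg 2: γ = 1/√(1 − 0.958²) = 1/√0.08224 = 3.487; τ_2 = 0.8080/3.487 = 0.2317 ms.
Leg 3: speed unknown; τ_3 = 14.87/γ_3.
Total proper time: 5.945 + 0.2317 + τ_3 = 8.743, so τ_3 = 8.743 − 6.177 = 2.566 ms.
γ_3 = 14.87/2.566 = 5.795; β = √(1 − 1/γ²) = √0.9702.

β = 0.985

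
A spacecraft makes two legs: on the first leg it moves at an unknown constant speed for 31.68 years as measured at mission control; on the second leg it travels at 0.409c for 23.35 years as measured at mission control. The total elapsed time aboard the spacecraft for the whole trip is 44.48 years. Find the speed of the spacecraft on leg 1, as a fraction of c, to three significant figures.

Leg 1: speed unknown; τ_1 = 31.68/γ_1.
Leg 2: γ = 1/√(1 − 0.409²) = 1/√0.8327 = 1.096; τ_2 = 23.35/1.096 = 21.31 years.
Total proper time: τ_1 + 21.31 = 44.48, so τ_1 = 44.48 − 21.31 = 23.17 years.
γ_1 = 31.68/23.17 = 1.367; β = √(1 − 1/γ²) = √0.4650.

β = 0.682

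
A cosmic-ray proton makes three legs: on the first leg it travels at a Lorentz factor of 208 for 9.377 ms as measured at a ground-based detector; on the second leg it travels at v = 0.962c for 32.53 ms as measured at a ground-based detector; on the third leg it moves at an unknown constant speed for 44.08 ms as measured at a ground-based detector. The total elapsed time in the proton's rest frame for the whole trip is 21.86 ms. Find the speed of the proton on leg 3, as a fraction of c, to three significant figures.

Leg 1: γ = 208; τ_1 = 9.377/208.0 = 0.04508 ms.
Leg 2: γ = 1/√(1 − 0.962²) = 1/√0.07456 = 3.662; τ_2 = 32.53/3.662 = 8.882 ms.
Leg 3: speed unknown; τ_3 = 44.08/γ_3.
Total proper time: 0.04508 + 8.882 + τ_3 = 21.86, so τ_3 = 21.86 − 8.927 = 12.93 ms.
γ_3 = 44.08/12.93 = 3.408; β = √(1 − 1/γ²) = √0.9139.

β = 0.956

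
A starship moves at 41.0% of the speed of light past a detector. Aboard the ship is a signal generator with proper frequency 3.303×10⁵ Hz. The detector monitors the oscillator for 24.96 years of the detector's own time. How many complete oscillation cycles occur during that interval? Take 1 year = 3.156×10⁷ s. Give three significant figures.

N = 2.37×10¹⁴

β = 0.410; γ = 1/√(1 − 0.410²) = 1/√0.8319 = 1.096
During 24.96 years of lab time, the oscillator's proper time advances by τ = Δt/γ = 24.96/1.096 = 22.77 years = 7.185×10⁸ s.
N = f × τ = 3.303×10⁵ × 7.185×10⁸ = 2.373×10¹⁴.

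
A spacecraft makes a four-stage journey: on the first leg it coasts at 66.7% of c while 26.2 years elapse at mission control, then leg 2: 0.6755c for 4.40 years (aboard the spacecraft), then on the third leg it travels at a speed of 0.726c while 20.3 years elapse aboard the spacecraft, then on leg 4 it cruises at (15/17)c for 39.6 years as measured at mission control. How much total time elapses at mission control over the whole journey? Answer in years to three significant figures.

Leg 1: 26.2 years is already measured at mission control.
Leg 2: γ = 1/√(1 − 0.6755²) = 1/√0.5437 = 1.356; Δt_2 = 1.356 × 4.40 = 5.967 years.
Leg 3: γ = 1/√(1 − 0.726²) = 1/√0.4729 = 1.454; Δt_3 = 1.454 × 20.3 = 29.52 years.
Leg 4: 39.6 years is already measured at mission control.
Total: 26.20 + 5.967 + 29.52 + 39.60 years.

Δt = 101 years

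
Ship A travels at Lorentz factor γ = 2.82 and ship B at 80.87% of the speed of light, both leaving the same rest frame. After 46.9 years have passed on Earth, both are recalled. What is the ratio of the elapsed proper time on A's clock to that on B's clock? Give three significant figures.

τ_A/τ_B = 0.603

A: γ = 2.82. B: β = 0.8087; γ = 1/√(1 − 0.8087²) = 1/√0.3460 = 1.700.
τ_A/τ_B = γ_B/γ_A = 1.700/2.820 = 0.6029, so τ_A/τ_B = 0.6029.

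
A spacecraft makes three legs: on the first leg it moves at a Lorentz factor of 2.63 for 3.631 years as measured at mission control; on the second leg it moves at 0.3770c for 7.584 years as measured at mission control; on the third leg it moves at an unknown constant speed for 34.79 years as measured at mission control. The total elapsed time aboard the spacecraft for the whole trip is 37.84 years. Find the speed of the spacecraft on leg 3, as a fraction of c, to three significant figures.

Leg 1: γ = 2.63; τ_1 = 3.631/2.630 = 1.381 years.
Leg 2: γ = 1/√(1 − 0.3770²) = 1/√0.8579 = 1.080; τ_2 = 7.584/1.080 = 7.024 years.
Leg 3: speed unknown; τ_3 = 34.79/γ_3.
Total proper time: 1.381 + 7.024 + τ_3 = 37.84, so τ_3 = 37.84 − 8.405 = 29.43 years.
γ_3 = 34.79/29.43 = 1.182; β = √(1 − 1/γ²) = √0.2842.

β = 0.533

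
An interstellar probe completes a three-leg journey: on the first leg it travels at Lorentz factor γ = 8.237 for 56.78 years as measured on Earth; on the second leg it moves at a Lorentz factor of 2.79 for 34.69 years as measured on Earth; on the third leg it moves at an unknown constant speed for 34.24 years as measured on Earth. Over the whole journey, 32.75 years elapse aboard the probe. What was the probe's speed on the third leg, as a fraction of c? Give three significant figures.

β = 0.920

Leg 1: γ = 8.237; τ_1 = 56.78/8.237 = 6.893 years.
Leg 2: γ = 2.79; τ_2 = 34.69/2.790 = 12.43 years.
Leg 3: speed unknown; τ_3 = 34.24/γ_3.
Total proper time: 6.893 + 12.43 + τ_3 = 32.75, so τ_3 = 32.75 − 19.33 = 13.42 years.
γ_3 = 34.24/13.42 = 2.551; β = √(1 − 1/γ²) = √0.8463.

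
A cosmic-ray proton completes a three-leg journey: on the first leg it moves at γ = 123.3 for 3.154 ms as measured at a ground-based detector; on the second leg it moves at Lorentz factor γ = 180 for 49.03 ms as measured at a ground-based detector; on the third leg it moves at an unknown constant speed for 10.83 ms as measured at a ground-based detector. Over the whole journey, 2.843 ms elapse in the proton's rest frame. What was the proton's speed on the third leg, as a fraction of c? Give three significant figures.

Leg 1: γ = 123.3; τ_1 = 3.154/123.3 = 0.02558 ms.
Leg 2: γ = 180; τ_2 = 49.03/180.0 = 0.2724 ms.
Leg 3: speed unknown; τ_3 = 10.83/γ_3.
Total proper time: 0.02558 + 0.2724 + τ_3 = 2.843, so τ_3 = 2.843 − 0.2980 = 2.545 ms.
γ_3 = 10.83/2.545 = 4.255; β = √(1 − 1/γ²) = √0.9448.

β = 0.972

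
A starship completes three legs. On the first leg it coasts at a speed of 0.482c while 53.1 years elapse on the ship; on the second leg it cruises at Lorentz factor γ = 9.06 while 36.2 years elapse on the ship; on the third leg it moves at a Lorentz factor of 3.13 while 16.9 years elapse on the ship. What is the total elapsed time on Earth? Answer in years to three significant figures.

Δt = 441 years

Leg 1: γ = 1/√(1 − 0.482²) = 1/√0.7677 = 1.141; Δt_1 = 1.141 × 53.1 = 60.60 years.
Leg 2: γ = 9.06; Δt_2 = 9.060 × 36.2 = 328.0 years.
Leg 3: γ = 3.13; Δt_3 = 3.130 × 16.9 = 52.90 years.
Total: 60.60 + 328.0 + 52.90 years.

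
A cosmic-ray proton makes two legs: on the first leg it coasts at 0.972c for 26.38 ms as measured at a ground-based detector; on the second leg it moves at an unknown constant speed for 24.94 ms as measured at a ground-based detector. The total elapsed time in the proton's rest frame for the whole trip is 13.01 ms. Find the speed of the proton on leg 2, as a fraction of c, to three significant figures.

β = 0.962

Leg 1: γ = 1/√(1 − 0.972²) = 1/√0.05522 = 4.256; τ_1 = 26.38/4.256 = 6.199 ms.
Leg 2: speed unknown; τ_2 = 24.94/γ_2.
Total proper time: 6.199 + τ_2 = 13.01, so τ_2 = 13.01 − 6.199 = 6.811 ms.
γ_2 = 24.94/6.811 = 3.662; β = √(1 − 1/γ²) = √0.9254.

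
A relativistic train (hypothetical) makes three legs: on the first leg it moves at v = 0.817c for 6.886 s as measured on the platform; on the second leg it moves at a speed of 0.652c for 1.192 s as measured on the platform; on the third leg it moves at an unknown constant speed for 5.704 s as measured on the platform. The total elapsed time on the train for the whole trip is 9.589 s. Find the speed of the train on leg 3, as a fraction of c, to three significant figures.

Leg 1: γ = 1/√(1 − 0.817²) = 1/√0.3325 = 1.734; τ_1 = 6.886/1.734 = 3.971 s.
Leg 2: γ = 1/√(1 − 0.652²) = 1/√0.5749 = 1.319; τ_2 = 1.192/1.319 = 0.9038 s.
Leg 3: speed unknown; τ_3 = 5.704/γ_3.
Total proper time: 3.971 + 0.9038 + τ_3 = 9.589, so τ_3 = 9.589 − 4.875 = 4.714 s.
γ_3 = 5.704/4.714 = 1.210; β = √(1 − 1/γ²) = √0.3169.

β = 0.563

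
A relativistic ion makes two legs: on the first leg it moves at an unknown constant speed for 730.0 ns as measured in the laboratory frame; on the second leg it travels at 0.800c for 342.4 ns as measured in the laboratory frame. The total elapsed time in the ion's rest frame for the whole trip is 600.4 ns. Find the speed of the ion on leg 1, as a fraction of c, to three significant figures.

β = 0.841

Leg 1: speed unknown; τ_1 = 730.0/γ_1.
Leg 2: γ = 1/√(1 − 0.800²) = 5/3 ≈ 1.667; τ_2 = 342.4/1.667 = 205.4 ns.
Total proper time: τ_1 + 205.4 = 600.4, so τ_1 = 600.4 − 205.4 = 395.0 ns.
γ_1 = 730.0/395.0 = 1.848; β = √(1 − 1/γ²) = √0.7073.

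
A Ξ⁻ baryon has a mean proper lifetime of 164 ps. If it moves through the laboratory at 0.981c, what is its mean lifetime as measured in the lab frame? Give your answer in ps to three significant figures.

γ = 1/√(1 − 0.981²) = 1/√0.03764 = 5.154
The rest-frame lifetime is the proper time; the lab measures the dilated interval Δt = γτ₀ = 5.154 × 164 ps.

Δt = 845 ps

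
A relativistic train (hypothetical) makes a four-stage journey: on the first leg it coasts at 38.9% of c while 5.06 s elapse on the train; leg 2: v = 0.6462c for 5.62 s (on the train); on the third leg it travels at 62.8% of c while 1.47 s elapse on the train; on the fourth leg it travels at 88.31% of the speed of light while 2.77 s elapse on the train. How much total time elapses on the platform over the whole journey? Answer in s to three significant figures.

Leg 1: β = 0.389; γ = 1/√(1 − 0.389²) = 1/√0.8487 = 1.085; Δt_1 = 1.085 × 5.06 = 5.493 s.
Leg 2: γ = 1/√(1 − 0.6462²) = 1/√0.5824 = 1.310; Δt_2 = 1.310 × 5.62 = 7.364 s.
Leg 3: β = 0.628; γ = 1/√(1 − 0.628²) = 1/√0.6056 = 1.285; Δt_3 = 1.285 × 1.47 = 1.889 s.
Leg 4: β = 0.8831; γ = 1/√(1 − 0.8831²) = 1/√0.2201 = 2.131; Δt_4 = 2.131 × 2.77 = 5.904 s.
Total: 5.493 + 7.364 + 1.889 + 5.904 s.

Δt = 20.6 s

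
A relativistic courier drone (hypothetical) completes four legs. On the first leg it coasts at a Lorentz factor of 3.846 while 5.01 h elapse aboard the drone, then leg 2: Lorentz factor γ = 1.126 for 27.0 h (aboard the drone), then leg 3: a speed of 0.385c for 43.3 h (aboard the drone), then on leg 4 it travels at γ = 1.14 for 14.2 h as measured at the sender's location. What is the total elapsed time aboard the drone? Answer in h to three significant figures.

τ = 87.8 h

Leg 1: 5.01 h is already measured aboard the drone.
Leg 2: 27.0 h is already measured aboard the drone.
Leg 3: 43.3 h is already measured aboard the drone.
Leg 4: γ = 1.14; τ_4 = 14.2/1.140 = 12.46 h.
Total: 5.010 + 27.00 + 43.30 + 12.46 h.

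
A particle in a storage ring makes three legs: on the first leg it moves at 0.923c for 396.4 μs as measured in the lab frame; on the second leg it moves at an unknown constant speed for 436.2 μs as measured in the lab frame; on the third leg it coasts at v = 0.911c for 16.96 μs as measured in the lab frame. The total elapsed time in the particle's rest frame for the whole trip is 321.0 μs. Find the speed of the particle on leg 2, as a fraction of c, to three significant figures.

Leg 1: γ = 1/√(1 − 0.923²) = 1/√0.1481 = 2.599; τ_1 = 396.4/2.599 = 152.5 μs.
Leg 2: speed unknown; τ_2 = 436.2/γ_2.
Leg 3: γ = 1/√(1 − 0.911²) = 1/√0.1701 = 2.425; τ_3 = 16.96/2.425 = 6.994 μs.
Total proper time: 152.5 + τ_2 + 6.994 = 321.0, so τ_2 = 321.0 − 159.5 = 161.5 μs.
γ_2 = 436.2/161.5 = 2.701; β = √(1 − 1/γ²) = √0.8630.

β = 0.929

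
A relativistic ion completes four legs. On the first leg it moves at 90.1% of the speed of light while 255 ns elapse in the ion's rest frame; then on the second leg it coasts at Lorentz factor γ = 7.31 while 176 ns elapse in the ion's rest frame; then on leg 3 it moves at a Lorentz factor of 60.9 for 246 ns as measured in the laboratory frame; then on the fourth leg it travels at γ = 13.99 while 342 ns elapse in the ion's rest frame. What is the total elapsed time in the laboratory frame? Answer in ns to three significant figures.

Δt = 6900 ns

Leg 1: β = 0.901; γ = 1/√(1 − 0.901²) = 1/√0.1882 = 2.305; Δt_1 = 2.305 × 255 = 587.8 ns.
Leg 2: γ = 7.31; Δt_2 = 7.310 × 176 = 1287 ns.
Leg 3: 246 ns is already measured in the laboratory frame.
Leg 4: γ = 13.99; Δt_4 = 13.99 × 342 = 4785 ns.
Total: 587.8 + 1287 + 246.0 + 4785 ns.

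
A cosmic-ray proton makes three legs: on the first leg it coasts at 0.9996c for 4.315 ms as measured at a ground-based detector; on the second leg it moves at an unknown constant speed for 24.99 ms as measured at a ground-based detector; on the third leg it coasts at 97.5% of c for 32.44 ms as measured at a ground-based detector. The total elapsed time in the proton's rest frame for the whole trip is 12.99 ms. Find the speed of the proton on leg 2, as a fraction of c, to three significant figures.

β = 0.974

Leg 1: γ = 1/√(1 − 0.9996²) = 1/√7.998×10⁻⁴ = 35.36; τ_1 = 4.315/35.36 = 0.1220 ms.
Leg 2: speed unknown; τ_2 = 24.99/γ_2.
Leg 3: β = 0.975; γ = 1/√(1 − 0.975²) = 1/√0.04938 = 4.500; τ_3 = 32.44/4.500 = 7.208 ms.
Total proper time: 0.1220 + τ_2 + 7.208 = 12.99, so τ_2 = 12.99 − 7.330 = 5.660 ms.
γ_2 = 24.99/5.660 = 4.415; β = √(1 − 1/γ²) = √0.9487.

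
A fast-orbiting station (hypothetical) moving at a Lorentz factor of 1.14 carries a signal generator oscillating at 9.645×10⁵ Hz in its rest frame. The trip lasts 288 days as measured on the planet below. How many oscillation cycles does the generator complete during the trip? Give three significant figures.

γ = 1.14
The oscillator's own cycle count is N = f × τ where τ is the proper time aboard the station. τ = Δt/γ = 288/1.140 = 252.6 days = 2.183×10⁷ s.
N = 9.645×10⁵ × 2.183×10⁷ = 2.105×10¹³.

N = 2.11×10¹³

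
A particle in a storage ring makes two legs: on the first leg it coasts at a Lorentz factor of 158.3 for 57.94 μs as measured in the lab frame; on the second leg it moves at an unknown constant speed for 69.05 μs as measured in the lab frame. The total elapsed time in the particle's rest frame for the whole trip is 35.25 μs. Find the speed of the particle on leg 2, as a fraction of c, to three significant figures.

β = 0.863

Leg 1: γ = 158.3; τ_1 = 57.94/158.3 = 0.3660 μs.
Leg 2: speed unknown; τ_2 = 69.05/γ_2.
Total proper time: 0.3660 + τ_2 = 35.25, so τ_2 = 35.25 − 0.3660 = 34.88 μs.
γ_2 = 69.05/34.88 = 1.979; β = √(1 − 1/γ²) = √0.7448.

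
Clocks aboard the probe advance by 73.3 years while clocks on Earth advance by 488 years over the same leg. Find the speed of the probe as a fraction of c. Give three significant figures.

β = 0.989

The proper time is measured aboard the probe (both events occur at the probe's location); Δt is measured on Earth. γ = Δt/τ = 488/73.3 = 6.658.
β = √(1 − 1/γ²) = √(1 − 0.02256) = √0.9774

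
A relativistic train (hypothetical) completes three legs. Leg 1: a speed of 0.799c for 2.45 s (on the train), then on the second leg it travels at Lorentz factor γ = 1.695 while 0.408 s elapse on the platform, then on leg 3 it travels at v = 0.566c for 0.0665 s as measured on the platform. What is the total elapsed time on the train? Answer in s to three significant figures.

τ = 2.75 s

Leg 1: 2.45 s is already measured on the train.
Leg 2: γ = 1.695; τ_2 = 0.408/1.695 = 0.2407 s.
Leg 3: γ = 1/√(1 − 0.566²) = 1/√0.6796 = 1.213; τ_3 = 0.0665/1.213 = 0.05482 s.
Total: 2.450 + 0.2407 + 0.05482 s.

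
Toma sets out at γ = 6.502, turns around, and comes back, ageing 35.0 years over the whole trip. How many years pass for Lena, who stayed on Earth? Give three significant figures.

γ = 6.502
Earth-frame duration is the dilated interval: Δt = γτ = 6.502 × 35.0 years.

Δt = 228 years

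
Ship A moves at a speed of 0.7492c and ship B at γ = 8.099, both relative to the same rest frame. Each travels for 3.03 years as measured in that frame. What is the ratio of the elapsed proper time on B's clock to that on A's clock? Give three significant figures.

τ_B/τ_A = 0.186

A: γ = 1/√(1 − 0.7492²) = 1/√0.4387 = 1.510. B: γ = 8.099.
τ_A/τ_B = γ_B/γ_A = 8.099/1.510 = 5.364, so τ_B/τ_A = 0.1864.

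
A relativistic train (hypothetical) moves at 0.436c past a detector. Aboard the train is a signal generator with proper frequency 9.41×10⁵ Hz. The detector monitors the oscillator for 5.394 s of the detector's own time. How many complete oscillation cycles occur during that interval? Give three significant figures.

γ = 1/√(1 − 0.436²) = 1/√0.8099 = 1.111
During 5.394 s of lab time, the oscillator's proper time advances by τ = Δt/γ = 5.394/1.111 = 4.854 s = 4.854×10⁰ s.
N = f × τ = 9.41×10⁵ × 4.854×10⁰ = 4.568×10⁶.

N = 4.57×10⁶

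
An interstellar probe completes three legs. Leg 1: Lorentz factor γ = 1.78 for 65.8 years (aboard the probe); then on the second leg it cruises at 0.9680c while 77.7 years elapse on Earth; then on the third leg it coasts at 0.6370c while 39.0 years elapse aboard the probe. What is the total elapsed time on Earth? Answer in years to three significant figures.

Δt = 245 years

Leg 1: γ = 1.78; Δt_1 = 1.780 × 65.8 = 117.1 years.
Leg 2: 77.7 years is already measured on Earth.
Leg 3: γ = 1/√(1 − 0.6370²) = 1/√0.5942 = 1.297; Δt_3 = 1.297 × 39.0 = 50.59 years.
Total: 117.1 + 77.70 + 50.59 years.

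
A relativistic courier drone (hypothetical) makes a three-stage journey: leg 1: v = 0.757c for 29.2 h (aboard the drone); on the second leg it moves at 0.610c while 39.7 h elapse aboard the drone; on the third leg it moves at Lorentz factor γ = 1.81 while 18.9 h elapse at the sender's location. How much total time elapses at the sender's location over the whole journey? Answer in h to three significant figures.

Leg 1: γ = 1/√(1 − 0.757²) = 1/√0.4270 = 1.530; Δt_1 = 1.530 × 29.2 = 44.69 h.
Leg 2: γ = 1/√(1 − 0.610²) = 1/√0.6279 = 1.262; Δt_2 = 1.262 × 39.7 = 50.10 h.
Leg 3: 18.9 h is already measured at the sender's location.
Total: 44.69 + 50.10 + 18.90 h.

Δt = 114 h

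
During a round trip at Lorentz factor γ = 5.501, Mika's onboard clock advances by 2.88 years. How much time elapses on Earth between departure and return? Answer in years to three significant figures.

Δt = 15.8 years

γ = 5.501
Earth-frame duration is the dilated interval: Δt = γτ = 5.501 × 2.88 years.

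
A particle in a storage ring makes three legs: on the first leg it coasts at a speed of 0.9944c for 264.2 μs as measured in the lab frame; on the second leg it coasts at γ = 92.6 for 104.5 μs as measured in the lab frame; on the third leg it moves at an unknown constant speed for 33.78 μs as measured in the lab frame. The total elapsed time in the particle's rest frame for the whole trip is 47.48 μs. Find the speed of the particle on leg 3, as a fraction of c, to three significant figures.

Leg 1: γ = 1/√(1 − 0.9944²) = 1/√0.01117 = 9.462; τ_1 = 264.2/9.462 = 27.92 μs.
Leg 2: γ = 92.6; τ_2 = 104.5/92.60 = 1.129 μs.
Leg 3: speed unknown; τ_3 = 33.78/γ_3.
Total proper time: 27.92 + 1.129 + τ_3 = 47.48, so τ_3 = 47.48 − 29.05 = 18.43 μs.
γ_3 = 33.78/18.43 = 1.833; β = √(1 − 1/γ²) = √0.7023.

β = 0.838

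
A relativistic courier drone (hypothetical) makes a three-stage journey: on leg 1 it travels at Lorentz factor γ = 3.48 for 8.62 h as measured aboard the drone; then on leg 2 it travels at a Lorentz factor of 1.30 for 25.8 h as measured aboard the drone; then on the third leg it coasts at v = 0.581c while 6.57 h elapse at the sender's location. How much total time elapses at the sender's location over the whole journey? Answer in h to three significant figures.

Δt = 70.1 h

Leg 1: γ = 3.48; Δt_1 = 3.480 × 8.62 = 30.00 h.
Leg 2: γ = 1.30; Δt_2 = 1.300 × 25.8 = 33.54 h.
Leg 3: 6.57 h is already measured at the sender's location.
Total: 30.00 + 33.54 + 6.570 h.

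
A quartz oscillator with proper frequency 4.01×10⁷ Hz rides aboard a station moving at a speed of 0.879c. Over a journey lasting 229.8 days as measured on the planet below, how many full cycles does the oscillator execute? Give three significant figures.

N = 3.80×10¹⁴

γ = 1/√(1 − 0.879²) = 1/√0.2274 = 2.097
The oscillator's own cycle count is N = f × τ where τ is the proper time aboard the station. τ = Δt/γ = 229.8/2.097 = 109.6 days = 9.467×10⁶ s.
N = 4.01×10⁷ × 9.467×10⁶ = 3.796×10¹⁴.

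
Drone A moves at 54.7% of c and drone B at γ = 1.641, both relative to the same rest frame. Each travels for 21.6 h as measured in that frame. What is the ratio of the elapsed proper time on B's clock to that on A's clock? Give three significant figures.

A: β = 0.547; γ = 1/√(1 − 0.547²) = 1/√0.7008 = 1.195. B: γ = 1.641.
τ_A/τ_B = γ_B/γ_A = 1.641/1.195 = 1.374, so τ_B/τ_A = 0.7279.

τ_B/τ_A = 0.728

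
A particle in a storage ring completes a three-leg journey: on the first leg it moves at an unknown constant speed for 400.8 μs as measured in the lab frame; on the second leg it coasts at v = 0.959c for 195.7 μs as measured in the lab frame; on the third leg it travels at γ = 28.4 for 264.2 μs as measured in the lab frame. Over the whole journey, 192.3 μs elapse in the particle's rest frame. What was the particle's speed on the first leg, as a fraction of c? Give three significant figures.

β = 0.948

Leg 1: speed unknown; τ_1 = 400.8/γ_1.
Leg 2: γ = 1/√(1 − 0.959²) = 1/√0.08032 = 3.529; τ_2 = 195.7/3.529 = 55.46 μs.
Leg 3: γ = 28.4; τ_3 = 264.2/28.40 = 9.303 μs.
Total proper time: τ_1 + 55.46 + 9.303 = 192.3, so τ_1 = 192.3 − 64.77 = 127.5 μs.
γ_1 = 400.8/127.5 = 3.143; β = √(1 − 1/γ²) = √0.8987.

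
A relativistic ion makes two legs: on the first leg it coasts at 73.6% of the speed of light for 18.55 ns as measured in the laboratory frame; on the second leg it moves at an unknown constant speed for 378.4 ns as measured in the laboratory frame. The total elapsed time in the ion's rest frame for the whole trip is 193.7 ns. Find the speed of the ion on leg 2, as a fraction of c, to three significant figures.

Leg 1: β = 0.736; γ = 1/√(1 − 0.736²) = 1/√0.4583 = 1.477; τ_1 = 18.55/1.477 = 12.56 ns.
Leg 2: speed unknown; τ_2 = 378.4/γ_2.
Total proper time: 12.56 + τ_2 = 193.7, so τ_2 = 193.7 − 12.56 = 181.1 ns.
γ_2 = 378.4/181.1 = 2.089; β = √(1 − 1/γ²) = √0.7708.

β = 0.878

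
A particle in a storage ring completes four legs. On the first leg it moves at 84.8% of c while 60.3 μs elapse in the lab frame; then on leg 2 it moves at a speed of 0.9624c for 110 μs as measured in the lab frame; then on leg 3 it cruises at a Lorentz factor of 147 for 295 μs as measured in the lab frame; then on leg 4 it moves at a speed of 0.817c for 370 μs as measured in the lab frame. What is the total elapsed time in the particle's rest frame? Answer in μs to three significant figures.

Leg 1: β = 0.848; γ = 1/√(1 − 0.848²) = 1/√0.2809 = 1.887; τ_1 = 60.3/1.887 = 31.96 μs.
Leg 2: γ = 1/√(1 − 0.9624²) = 1/√0.07379 = 3.681; τ_2 = 110/3.681 = 29.88 μs.
Leg 3: γ = 147; τ_3 = 295/147.0 = 2.007 μs.
Leg 4: γ = 1/√(1 − 0.817²) = 1/√0.3325 = 1.734; τ_4 = 370/1.734 = 213.4 μs.
Total: 31.96 + 29.88 + 2.007 + 213.4 μs.

τ = 277 μs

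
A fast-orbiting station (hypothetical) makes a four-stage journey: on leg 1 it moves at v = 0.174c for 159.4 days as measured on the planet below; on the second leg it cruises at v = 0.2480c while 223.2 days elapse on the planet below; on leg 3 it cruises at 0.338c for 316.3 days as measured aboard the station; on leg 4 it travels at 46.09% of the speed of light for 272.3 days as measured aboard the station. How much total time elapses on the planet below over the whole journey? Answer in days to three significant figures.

Leg 1: 159.4 days is already measured on the planet below.
Leg 2: 223.2 days is already measured on the planet below.
Leg 3: γ = 1/√(1 − 0.338²) = 1/√0.8858 = 1.063; Δt_3 = 1.063 × 316.3 = 336.1 days.
Leg 4: β = 0.4609; γ = 1/√(1 − 0.4609²) = 1/√0.7876 = 1.127; Δt_4 = 1.127 × 272.3 = 306.8 days.
Total: 159.4 + 223.2 + 336.1 + 306.8 days.

Δt = 1030 days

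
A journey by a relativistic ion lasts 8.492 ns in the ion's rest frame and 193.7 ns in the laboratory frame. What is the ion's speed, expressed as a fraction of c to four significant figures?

β = 0.9990

The proper time is measured in the ion's rest frame (both events occur at the ion's location); Δt is measured in the laboratory frame. γ = Δt/τ = 193.7/8.492 = 22.81.
β = √(1 − 1/γ²) = √(1 − 0.001922) = √0.9981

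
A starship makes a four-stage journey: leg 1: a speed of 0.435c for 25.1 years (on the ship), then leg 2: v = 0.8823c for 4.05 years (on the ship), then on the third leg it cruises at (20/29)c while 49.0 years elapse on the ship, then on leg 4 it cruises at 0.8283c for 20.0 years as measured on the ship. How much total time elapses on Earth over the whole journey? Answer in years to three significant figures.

Δt = 140 years

Leg 1: γ = 1/√(1 − 0.435²) = 1/√0.8108 = 1.111; Δt_1 = 1.111 × 25.1 = 27.88 years.
Leg 2: γ = 1/√(1 − 0.8823²) = 1/√0.2215 = 2.125; Δt_2 = 2.125 × 4.05 = 8.604 years.
Leg 3: γ = 1/√(1 − (20/29)²) = 29/21 ≈ 1.381; Δt_3 = 1.381 × 49.0 = 67.67 years.
Leg 4: γ = 1/√(1 − 0.8283²) = 1/√0.3139 = 1.785; Δt_4 = 1.785 × 20.0 = 35.70 years.
Total: 27.88 + 8.604 + 67.67 + 35.70 years.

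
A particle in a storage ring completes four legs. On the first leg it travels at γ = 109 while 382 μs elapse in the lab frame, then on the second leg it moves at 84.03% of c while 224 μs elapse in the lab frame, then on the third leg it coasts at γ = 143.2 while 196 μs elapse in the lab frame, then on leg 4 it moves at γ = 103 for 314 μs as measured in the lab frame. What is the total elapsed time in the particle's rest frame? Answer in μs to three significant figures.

τ = 129 μs

Leg 1: γ = 109; τ_1 = 382/109.0 = 3.505 μs.
Leg 2: β = 0.8403; γ = 1/√(1 − 0.8403²) = 1/√0.2939 = 1.845; τ_2 = 224/1.845 = 121.4 μs.
Leg 3: γ = 143.2; τ_3 = 196/143.2 = 1.369 μs.
Leg 4: γ = 103; τ_4 = 314/103.0 = 3.049 μs.
Total: 3.505 + 121.4 + 1.369 + 3.049 μs.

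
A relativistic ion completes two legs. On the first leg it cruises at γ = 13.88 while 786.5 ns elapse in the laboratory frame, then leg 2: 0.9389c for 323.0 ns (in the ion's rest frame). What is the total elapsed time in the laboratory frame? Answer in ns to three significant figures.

Leg 1: 786.5 ns is already measured in the laboratory frame.
Leg 2: γ = 1/√(1 − 0.9389²) = 1/√0.1185 = 2.905; Δt_2 = 2.905 × 323.0 = 938.4 ns.
Total: 786.5 + 938.4 ns.

Δt = 1720 ns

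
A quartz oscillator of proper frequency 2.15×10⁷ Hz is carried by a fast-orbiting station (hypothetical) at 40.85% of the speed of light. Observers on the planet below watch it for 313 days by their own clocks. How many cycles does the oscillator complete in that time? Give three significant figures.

N = 5.31×10¹⁴

β = 0.4085; γ = 1/√(1 − 0.4085²) = 1/√0.8331 = 1.096
During 313 days of lab time, the oscillator's proper time advances by τ = Δt/γ = 313/1.096 = 285.7 days = 2.468×10⁷ s.
N = f × τ = 2.15×10⁷ × 2.468×10⁷ = 5.307×10¹⁴.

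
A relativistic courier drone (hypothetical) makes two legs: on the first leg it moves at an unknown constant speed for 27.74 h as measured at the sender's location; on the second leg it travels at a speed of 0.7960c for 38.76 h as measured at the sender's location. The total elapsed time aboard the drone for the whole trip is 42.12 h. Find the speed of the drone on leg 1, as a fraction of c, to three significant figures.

Leg 1: speed unknown; τ_1 = 27.74/γ_1.
Leg 2: γ = 1/√(1 − 0.7960²) = 1/√0.3664 = 1.652; τ_2 = 38.76/1.652 = 23.46 h.
Total proper time: τ_1 + 23.46 = 42.12, so τ_1 = 42.12 − 23.46 = 18.66 h.
γ_1 = 27.74/18.66 = 1.487; β = √(1 − 1/γ²) = √0.5476.

β = 0.740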